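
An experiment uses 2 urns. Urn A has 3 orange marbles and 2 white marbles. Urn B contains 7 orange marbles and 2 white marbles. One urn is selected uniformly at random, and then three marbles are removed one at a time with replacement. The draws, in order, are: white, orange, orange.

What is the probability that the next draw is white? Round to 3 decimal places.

0.314

Compute the likelihood of the observed sequence for each case: P(data | urn A) = (2/5)(3/5)(3/5) = 0.144; P(data | urn B) = (2/9)(7/9)(7/9) = 0.13443.
The prior-weighted likelihoods are 1/2 · 0.144 = 0.072, 1/2 · 0.13443 = 0.067215; summing to 0.13922.
The posterior is then P(urn A | data) = 0.51718, P(urn B | data) = 0.48282.
So P(white next | data) = Σ P(white next | H) P(H | data) = (2/5)(0.51718) + (2/9)(0.48282) = 0.31417.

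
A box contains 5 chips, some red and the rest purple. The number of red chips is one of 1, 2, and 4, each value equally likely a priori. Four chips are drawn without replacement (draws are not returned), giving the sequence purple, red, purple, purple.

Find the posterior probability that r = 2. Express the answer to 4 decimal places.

0.3333

The likelihood of the observed sequence under each hypothesis: P(data | r = 1) = (4/5)(1/4)(3/3)(2/2) = 1/5; P(data | r = 2) = (3/5)(2/4)(2/3)(1/2) = 1/10; P(data | r = 4) = (1/5)(4/4)(0/3) = 0.
Weighting by the prior gives 1/3 · 1/5 = 1/15, 1/3 · 1/10 = 1/30, 1/3 · 0 = 0; these sum to 1/10.
By Bayes' rule, P(r = 2 | data) = (1/30) / (1/10) = 1/3.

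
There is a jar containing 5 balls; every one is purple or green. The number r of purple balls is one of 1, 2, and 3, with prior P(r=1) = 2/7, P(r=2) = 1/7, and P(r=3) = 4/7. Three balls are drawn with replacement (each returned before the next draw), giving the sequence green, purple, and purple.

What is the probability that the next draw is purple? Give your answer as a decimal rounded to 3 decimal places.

For each hypothesis, P(data | H) works out to: P(data | r = 1) = (4/5)(1/5)(1/5) = 4/125; P(data | r = 2) = (3/5)(2/5)(2/5) = 12/125; P(data | r = 3) = (2/5)(3/5)(3/5) = 18/125.
Weighting by the prior gives 2/7 · 4/125 = 8/875, 1/7 · 12/125 = 12/875, 4/7 · 18/125 = 72/875; these sum to 92/875.
Normalising, the posterior is P(r = 1 | data) = 2/23, P(r = 2 | data) = 3/23, P(r = 3 | data) = 18/23.
The predictive probability is P(purple next | data) = (1/5)(2/23) + (2/5)(3/23) + (3/5)(18/23) = 62/115.

0.539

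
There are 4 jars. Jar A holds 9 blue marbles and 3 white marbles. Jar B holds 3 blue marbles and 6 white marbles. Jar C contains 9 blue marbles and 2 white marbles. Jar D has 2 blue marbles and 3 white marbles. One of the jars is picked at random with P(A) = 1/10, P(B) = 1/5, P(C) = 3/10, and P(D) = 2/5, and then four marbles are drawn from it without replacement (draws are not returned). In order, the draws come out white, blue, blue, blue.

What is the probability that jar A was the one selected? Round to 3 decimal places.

For each hypothesis, P(data | H) works out to: P(data | jar A) = (3/12)(9/11)(8/10)(7/9) = 0.12727; P(data | jar B) = (6/9)(3/8)(2/7)(1/6) = 0.011905; P(data | jar C) = (2/11)(9/10)(8/9)(7/8) = 0.12727; P(data | jar D) = (3/5)(2/4)(1/3)(0/2) = 0.
Weighting by the prior gives 1/10 · 0.12727 = 0.012727, 1/5 · 0.011905 = 0.002381, 3/10 · 0.12727 = 0.038182, 2/5 · 0 = 0; these sum to 0.05329.
Therefore the posterior P(jar A | data) = (0.012727) / (0.05329) = 0.23883.

0.239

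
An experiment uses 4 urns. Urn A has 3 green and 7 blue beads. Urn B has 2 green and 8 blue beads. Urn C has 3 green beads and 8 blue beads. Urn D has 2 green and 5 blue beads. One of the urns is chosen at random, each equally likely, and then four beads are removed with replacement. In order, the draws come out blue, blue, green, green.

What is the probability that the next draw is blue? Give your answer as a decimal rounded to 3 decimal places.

Under each hypothesis, the probability of the observed sequence is: P(data | urn A) = (7/10)(7/10)(3/10)(3/10) = 0.0441; P(data | urn B) = (8/10)(8/10)(2/10)(2/10) = 0.0256; P(data | urn C) = (8/11)(8/11)(3/11)(3/11) = 0.039342; P(data | urn D) = (5/7)(5/7)(2/7)(2/7) = 0.041649.
Multiplying each by its prior: 1/4 · 0.0441 = 0.011025, 1/4 · 0.0256 = 0.0064, 1/4 · 0.039342 = 0.0098354, 1/4 · 0.041649 = 0.010412; with total 0.037673.
Normalising, the posterior is P(urn A | data) = 0.29265, P(urn B | data) = 0.16988, P(urn C | data) = 0.26107, P(urn D | data) = 0.27639.
So P(blue next | data) = Σ P(blue next | H) P(H | data) = (7/10)(0.29265) + (4/5)(0.16988) + (8/11)(0.26107) + (5/7)(0.27639) = 0.72806.

0.728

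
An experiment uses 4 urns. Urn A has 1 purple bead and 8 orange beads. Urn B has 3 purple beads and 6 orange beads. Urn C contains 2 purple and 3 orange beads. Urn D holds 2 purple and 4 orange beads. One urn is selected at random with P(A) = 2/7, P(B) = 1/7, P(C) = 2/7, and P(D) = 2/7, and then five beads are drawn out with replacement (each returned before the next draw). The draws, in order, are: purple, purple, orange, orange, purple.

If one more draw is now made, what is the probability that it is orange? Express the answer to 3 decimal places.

0.640

Under each hypothesis, the probability of the observed sequence is: P(data | urn A) = (1/9)(1/9)(8/9)(8/9)(1/9) = 0.0010838; P(data | urn B) = (3/9)(3/9)(6/9)(6/9)(3/9) = 0.016461; P(data | urn C) = (2/5)(2/5)(3/5)(3/5)(2/5) = 0.02304; P(data | urn D) = (2/6)(2/6)(4/6)(4/6)(2/6) = 0.016461.
Weighting by the prior gives 2/7 · 0.0010838 = 0.00030967, 1/7 · 0.016461 = 0.0023516, 2/7 · 0.02304 = 0.0065829, 2/7 · 0.016461 = 0.0047031; summing to 0.013947.
Dividing through by the total gives posterior P(urn A | data) = 0.022203, P(urn B | data) = 0.1686, P(urn C | data) = 0.47198, P(urn D | data) = 0.33721.
So P(orange next | data) = Σ P(orange next | H) P(H | data) = (8/9)(0.022203) + (2/3)(0.1686) + (3/5)(0.47198) + (2/3)(0.33721) = 0.64014.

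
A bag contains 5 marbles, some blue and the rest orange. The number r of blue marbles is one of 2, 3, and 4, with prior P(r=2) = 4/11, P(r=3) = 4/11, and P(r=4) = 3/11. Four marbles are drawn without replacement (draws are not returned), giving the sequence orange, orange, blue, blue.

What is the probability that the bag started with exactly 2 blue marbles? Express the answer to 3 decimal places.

For each hypothesis, P(data | H) works out to: P(data | r = 2) = (3/5)(2/4)(2/3)(1/2) = 1/10; P(data | r = 3) = (2/5)(1/4)(3/3)(2/2) = 1/10; P(data | r = 4) = (1/5)(0/4) = 0.
The prior-weighted likelihoods are 4/11 · 1/10 = 2/55, 4/11 · 1/10 = 2/55, 3/11 · 0 = 0; summing to 4/55.
By Bayes' rule, P(r = 2 | data) = (2/55) / (4/55) = 1/2.

0.500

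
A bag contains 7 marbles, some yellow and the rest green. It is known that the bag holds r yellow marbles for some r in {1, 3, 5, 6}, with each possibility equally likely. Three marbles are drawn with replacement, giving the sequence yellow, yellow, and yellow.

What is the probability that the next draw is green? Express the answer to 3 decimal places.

Under each hypothesis, the probability of the observed sequence is: P(data | r = 1) = (1/7)(1/7)(1/7) = 0.0029155; P(data | r = 3) = (3/7)(3/7)(3/7) = 0.078717; P(data | r = 5) = (5/7)(5/7)(5/7) = 0.36443; P(data | r = 6) = (6/7)(6/7)(6/7) = 0.62974.
Multiplying each by its prior: 1/4 · 0.0029155 = 0.00072886, 1/4 · 0.078717 = 0.019679, 1/4 · 0.36443 = 0.091108, 1/4 · 0.62974 = 0.15743; with total 0.26895.
Dividing through by the total gives posterior P(r = 1 | data) = 0.00271, P(r = 3 | data) = 0.073171, P(r = 5 | data) = 0.33875, P(r = 6 | data) = 0.58537.
The predictive probability is P(green next | data) = (6/7)(0.00271) + (4/7)(0.073171) + (2/7)(0.33875) + (1/7)(0.58537) = 0.22455.

0.225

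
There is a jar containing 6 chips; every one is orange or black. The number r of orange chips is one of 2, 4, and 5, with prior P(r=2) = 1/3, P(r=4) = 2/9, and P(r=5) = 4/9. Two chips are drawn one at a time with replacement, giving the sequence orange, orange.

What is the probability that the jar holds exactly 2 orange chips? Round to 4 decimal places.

Under each hypothesis, the probability of the observed sequence is: P(data | r = 2) = (2/6)(2/6) = 1/9; P(data | r = 4) = (4/6)(4/6) = 4/9; P(data | r = 5) = (5/6)(5/6) = 25/36.
Weighting by the prior gives 1/3 · 1/9 = 1/27, 2/9 · 4/9 = 8/81, 4/9 · 25/36 = 25/81; summing to 4/9.
Therefore the posterior P(r = 2 | data) = (1/27) / (4/9) = 1/12.

0.0833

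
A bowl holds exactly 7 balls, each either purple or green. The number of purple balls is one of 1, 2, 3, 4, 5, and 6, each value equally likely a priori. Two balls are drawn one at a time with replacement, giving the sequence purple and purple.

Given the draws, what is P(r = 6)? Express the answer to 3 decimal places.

The likelihood of the observed sequence under each hypothesis: P(data | r = 1) = (1/7)(1/7) = 1/49; P(data | r = 2) = (2/7)(2/7) = 4/49; P(data | r = 3) = (3/7)(3/7) = 9/49; P(data | r = 4) = (4/7)(4/7) = 16/49; P(data | r = 5) = (5/7)(5/7) = 25/49; P(data | r = 6) = (6/7)(6/7) = 36/49.
Multiplying each by its prior: 1/6 · 1/49 = 1/294, 1/6 · 4/49 = 2/147, 1/6 · 9/49 = 3/98, 1/6 · 16/49 = 8/147, 1/6 · 25/49 = 25/294, 1/6 · 36/49 = 6/49; summing to 13/42.
Therefore the posterior P(r = 6 | data) = (6/49) / (13/42) = 36/91.

0.396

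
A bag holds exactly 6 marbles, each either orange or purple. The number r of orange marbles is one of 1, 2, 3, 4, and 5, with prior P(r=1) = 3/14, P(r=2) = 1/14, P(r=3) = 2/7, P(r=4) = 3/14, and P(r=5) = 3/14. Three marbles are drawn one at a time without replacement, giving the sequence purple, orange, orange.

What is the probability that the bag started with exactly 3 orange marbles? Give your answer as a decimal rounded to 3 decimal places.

0.340

For each hypothesis, P(data | H) works out to: P(data | r = 1) = (5/6)(1/5)(0/4) = 0; P(data | r = 2) = (4/6)(2/5)(1/4) = 1/15; P(data | r = 3) = (3/6)(3/5)(2/4) = 3/20; P(data | r = 4) = (2/6)(4/5)(3/4) = 1/5; P(data | r = 5) = (1/6)(5/5)(4/4) = 1/6.
Weighting by the prior gives 3/14 · 0 = 0, 1/14 · 1/15 = 1/210, 2/7 · 3/20 = 3/70, 3/14 · 1/5 = 3/70, 3/14 · 1/6 = 1/28; with total 53/420.
Therefore the posterior P(r = 3 | data) = (3/70) / (53/420) = 18/53.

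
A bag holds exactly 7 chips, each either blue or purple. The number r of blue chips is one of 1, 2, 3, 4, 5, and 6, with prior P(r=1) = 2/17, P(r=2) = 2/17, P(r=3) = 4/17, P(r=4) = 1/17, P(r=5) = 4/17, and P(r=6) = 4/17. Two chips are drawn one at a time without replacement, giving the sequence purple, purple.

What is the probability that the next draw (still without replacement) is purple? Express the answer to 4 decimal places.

For each hypothesis, P(data | H) works out to: P(data | r = 1) = (6/7)(5/6) = 5/7; P(data | r = 2) = (5/7)(4/6) = 10/21; P(data | r = 3) = (4/7)(3/6) = 2/7; P(data | r = 4) = (3/7)(2/6) = 1/7; P(data | r = 5) = (2/7)(1/6) = 1/21; P(data | r = 6) = (1/7)(0/6) = 0.
The prior-weighted likelihoods are 2/17 · 5/7 = 10/119, 2/17 · 10/21 = 20/357, 4/17 · 2/7 = 8/119, 1/17 · 1/7 = 1/119, 4/17 · 1/21 = 4/357, 4/17 · 0 = 0; summing to 27/119.
The posterior is then P(r = 1 | data) = 10/27, P(r = 2 | data) = 20/81, P(r = 3 | data) = 8/27, P(r = 4 | data) = 1/27, P(r = 5 | data) = 4/81, P(r = 6 | data) = 0.
So P(purple next | data) = Σ P(purple next | H) P(H | data) = (4/5)(10/27) + (3/5)(20/81) + (2/5)(8/27) + (1/5)(1/27) + (0)(4/81) = 77/135.

0.5704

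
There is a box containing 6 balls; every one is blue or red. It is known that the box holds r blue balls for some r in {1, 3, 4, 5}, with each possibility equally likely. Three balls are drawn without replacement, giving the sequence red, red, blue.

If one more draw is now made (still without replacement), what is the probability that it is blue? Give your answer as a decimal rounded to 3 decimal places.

Under each hypothesis, the probability of the observed sequence is: P(data | r = 1) = (5/6)(4/5)(1/4) = 1/6; P(data | r = 3) = (3/6)(2/5)(3/4) = 3/20; P(data | r = 4) = (2/6)(1/5)(4/4) = 1/15; P(data | r = 5) = (1/6)(0/5) = 0.
Multiplying each by its prior: 1/4 · 1/6 = 1/24, 1/4 · 3/20 = 3/80, 1/4 · 1/15 = 1/60, 1/4 · 0 = 0; summing to 23/240.
The posterior is then P(r = 1 | data) = 10/23, P(r = 3 | data) = 9/23, P(r = 4 | data) = 4/23, P(r = 5 | data) = 0.
Averaging over the posterior, P(blue next | data) = (0)(10/23) + (2/3)(9/23) + (1)(4/23) = 10/23.

0.435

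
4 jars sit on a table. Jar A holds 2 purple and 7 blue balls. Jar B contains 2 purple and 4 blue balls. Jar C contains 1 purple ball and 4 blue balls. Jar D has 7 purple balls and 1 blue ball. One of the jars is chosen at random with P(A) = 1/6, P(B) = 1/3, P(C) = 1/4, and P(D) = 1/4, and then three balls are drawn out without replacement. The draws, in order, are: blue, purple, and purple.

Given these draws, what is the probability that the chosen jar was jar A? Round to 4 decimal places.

0.0797

For each hypothesis, P(data | H) works out to: P(data | jar A) = (7/9)(2/8)(1/7) = 0.027778; P(data | jar B) = (4/6)(2/5)(1/4) = 0.066667; P(data | jar C) = (4/5)(1/4)(0/3) = 0; P(data | jar D) = (1/8)(7/7)(6/6) = 0.125.
Weighting by the prior gives 1/6 · 0.027778 = 0.0046296, 1/3 · 0.066667 = 0.022222, 1/4 · 0 = 0, 1/4 · 0.125 = 0.03125; summing to 0.058102.
So P(jar A | data) = (0.0046296) / (0.058102) = 0.079681.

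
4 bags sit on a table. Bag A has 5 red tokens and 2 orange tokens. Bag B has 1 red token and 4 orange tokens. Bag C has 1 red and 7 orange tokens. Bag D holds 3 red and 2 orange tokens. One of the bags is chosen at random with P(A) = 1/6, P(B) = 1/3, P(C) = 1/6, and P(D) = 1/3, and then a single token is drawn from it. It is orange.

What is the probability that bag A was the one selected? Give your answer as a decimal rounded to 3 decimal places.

0.080

For each hypothesis, P(data | H) works out to: P(data | bag A) = (2/7) = 0.28571; P(data | bag B) = (4/5) = 0.8; P(data | bag C) = (7/8) = 0.875; P(data | bag D) = (2/5) = 0.4.
The prior-weighted likelihoods are 1/6 · 0.28571 = 0.047619, 1/3 · 0.8 = 0.26667, 1/6 · 0.875 = 0.14583, 1/3 · 0.4 = 0.13333; summing to 0.59345.
Hence P(bag A | data) = (0.047619) / (0.59345) = 0.080241.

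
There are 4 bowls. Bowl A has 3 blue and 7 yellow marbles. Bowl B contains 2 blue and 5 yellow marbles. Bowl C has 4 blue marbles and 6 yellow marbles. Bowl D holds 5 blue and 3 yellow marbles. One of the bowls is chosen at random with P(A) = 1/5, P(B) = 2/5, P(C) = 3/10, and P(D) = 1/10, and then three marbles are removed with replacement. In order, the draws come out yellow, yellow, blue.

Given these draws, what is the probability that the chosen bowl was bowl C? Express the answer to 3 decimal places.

The likelihood of the observed sequence under each hypothesis: P(data | bowl A) = (7/10)(7/10)(3/10) = 0.147; P(data | bowl B) = (5/7)(5/7)(2/7) = 0.14577; P(data | bowl C) = (6/10)(6/10)(4/10) = 0.144; P(data | bowl D) = (3/8)(3/8)(5/8) = 0.087891.
Weighting by the prior gives 1/5 · 0.147 = 0.0294, 2/5 · 0.14577 = 0.058309, 3/10 · 0.144 = 0.0432, 1/10 · 0.087891 = 0.0087891; with total 0.1397.
By Bayes' rule, P(bowl C | data) = (0.0432) / (0.1397) = 0.30924.

0.309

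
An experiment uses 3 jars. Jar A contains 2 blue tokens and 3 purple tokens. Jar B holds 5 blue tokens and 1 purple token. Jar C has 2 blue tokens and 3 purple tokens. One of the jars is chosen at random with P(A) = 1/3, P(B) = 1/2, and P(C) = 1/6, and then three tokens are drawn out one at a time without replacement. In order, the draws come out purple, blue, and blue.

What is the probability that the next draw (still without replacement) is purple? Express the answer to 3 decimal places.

0.375

Compute the likelihood of the observed sequence for each case: P(data | jar A) = (3/5)(2/4)(1/3) = 1/10; P(data | jar B) = (1/6)(5/5)(4/4) = 1/6; P(data | jar C) = (3/5)(2/4)(1/3) = 1/10.
The prior-weighted likelihoods are 1/3 · 1/10 = 1/30, 1/2 · 1/6 = 1/12, 1/6 · 1/10 = 1/60; with total 2/15.
The posterior is then P(jar A | data) = 1/4, P(jar B | data) = 5/8, P(jar C | data) = 1/8.
The predictive probability is P(purple next | data) = (1)(1/4) + (0)(5/8) + (1)(1/8) = 3/8.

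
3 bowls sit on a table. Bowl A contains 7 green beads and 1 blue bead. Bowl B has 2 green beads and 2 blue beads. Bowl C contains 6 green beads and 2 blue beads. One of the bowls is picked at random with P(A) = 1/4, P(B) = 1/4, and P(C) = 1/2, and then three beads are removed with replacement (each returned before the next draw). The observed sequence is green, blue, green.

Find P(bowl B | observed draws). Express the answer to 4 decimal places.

0.2490

Under each hypothesis, the probability of the observed sequence is: P(data | bowl A) = (7/8)(1/8)(7/8) = 0.095703; P(data | bowl B) = (2/4)(2/4)(2/4) = 0.125; P(data | bowl C) = (6/8)(2/8)(6/8) = 0.14062.
Multiplying each by its prior: 1/4 · 0.095703 = 0.023926, 1/4 · 0.125 = 0.03125, 1/2 · 0.14062 = 0.070312; these sum to 0.12549.
So P(bowl B | data) = (0.03125) / (0.12549) = 0.24903.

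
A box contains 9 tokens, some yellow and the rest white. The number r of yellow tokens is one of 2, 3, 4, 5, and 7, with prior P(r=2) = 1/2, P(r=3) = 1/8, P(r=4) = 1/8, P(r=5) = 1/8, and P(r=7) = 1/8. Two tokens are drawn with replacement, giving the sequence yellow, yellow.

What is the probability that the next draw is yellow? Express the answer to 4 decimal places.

0.5710

For each hypothesis, P(data | H) works out to: P(data | r = 2) = (2/9)(2/9) = 4/81; P(data | r = 3) = (3/9)(3/9) = 1/9; P(data | r = 4) = (4/9)(4/9) = 16/81; P(data | r = 5) = (5/9)(5/9) = 25/81; P(data | r = 7) = (7/9)(7/9) = 49/81.
Weighting by the prior gives 1/2 · 4/81 = 2/81, 1/8 · 1/9 = 1/72, 1/8 · 16/81 = 2/81, 1/8 · 25/81 = 25/648, 1/8 · 49/81 = 49/648; these sum to 115/648.
The posterior is then P(r = 2 | data) = 16/115, P(r = 3 | data) = 9/115, P(r = 4 | data) = 16/115, P(r = 5 | data) = 5/23, P(r = 7 | data) = 49/115.
The predictive probability is P(yellow next | data) = (2/9)(16/115) + (1/3)(9/115) + (4/9)(16/115) + (5/9)(5/23) + (7/9)(49/115) = 197/345.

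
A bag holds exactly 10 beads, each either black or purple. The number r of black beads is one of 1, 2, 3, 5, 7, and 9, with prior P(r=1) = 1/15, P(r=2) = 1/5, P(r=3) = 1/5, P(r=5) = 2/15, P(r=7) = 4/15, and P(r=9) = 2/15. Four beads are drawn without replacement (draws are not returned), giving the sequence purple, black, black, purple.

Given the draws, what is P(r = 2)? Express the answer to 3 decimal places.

Compute the likelihood of the observed sequence for each case: P(data | r = 1) = (9/10)(1/9)(0/8) = 0; P(data | r = 2) = (8/10)(2/9)(1/8)(7/7) = 1/45; P(data | r = 3) = (7/10)(3/9)(2/8)(6/7) = 1/20; P(data | r = 5) = (5/10)(5/9)(4/8)(4/7) = 5/63; P(data | r = 7) = (3/10)(7/9)(6/8)(2/7) = 1/20; P(data | r = 9) = (1/10)(9/9)(8/8)(0/7) = 0.
Weighting by the prior gives 1/15 · 0 = 0, 1/5 · 1/45 = 1/225, 1/5 · 1/20 = 1/100, 2/15 · 5/63 = 2/189, 4/15 · 1/20 = 1/75, 2/15 · 0 = 0; these sum to 29/756.
By Bayes' rule, P(r = 2 | data) = (1/225) / (29/756) = 84/725.

0.116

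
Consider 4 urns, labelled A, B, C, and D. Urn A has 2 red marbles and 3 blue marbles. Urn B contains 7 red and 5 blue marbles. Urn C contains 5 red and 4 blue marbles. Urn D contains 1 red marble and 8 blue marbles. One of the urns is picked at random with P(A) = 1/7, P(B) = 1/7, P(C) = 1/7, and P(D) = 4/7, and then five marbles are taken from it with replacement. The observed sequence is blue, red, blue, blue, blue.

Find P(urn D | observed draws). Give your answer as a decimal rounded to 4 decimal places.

0.7528

For each hypothesis, P(data | H) works out to: P(data | urn A) = (3/5)(2/5)(3/5)(3/5)(3/5) = 0.05184; P(data | urn B) = (5/12)(7/12)(5/12)(5/12)(5/12) = 0.017582; P(data | urn C) = (4/9)(5/9)(4/9)(4/9)(4/9) = 0.021677; P(data | urn D) = (8/9)(1/9)(8/9)(8/9)(8/9) = 0.069366.
The prior-weighted likelihoods are 1/7 · 0.05184 = 0.0074057, 1/7 · 0.017582 = 0.0025117, 1/7 · 0.021677 = 0.0030967, 4/7 · 0.069366 = 0.039638; with total 0.052652.
By Bayes' rule, P(urn D | data) = (0.039638) / (0.052652) = 0.75283.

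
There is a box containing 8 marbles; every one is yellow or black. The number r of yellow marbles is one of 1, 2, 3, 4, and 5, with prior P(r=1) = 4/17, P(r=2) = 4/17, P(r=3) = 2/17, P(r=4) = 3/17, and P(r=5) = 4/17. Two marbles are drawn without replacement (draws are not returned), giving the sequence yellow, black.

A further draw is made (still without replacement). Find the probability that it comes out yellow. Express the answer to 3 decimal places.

The likelihood of the observed sequence under each hypothesis: P(data | r = 1) = (1/8)(7/7) = 1/8; P(data | r = 2) = (2/8)(6/7) = 3/14; P(data | r = 3) = (3/8)(5/7) = 15/56; P(data | r = 4) = (4/8)(4/7) = 2/7; P(data | r = 5) = (5/8)(3/7) = 15/56.
Weighting by the prior gives 4/17 · 1/8 = 1/34, 4/17 · 3/14 = 6/119, 2/17 · 15/56 = 15/476, 3/17 · 2/7 = 6/119, 4/17 · 15/56 = 15/238; summing to 107/476.
Dividing through by the total gives posterior P(r = 1 | data) = 14/107, P(r = 2 | data) = 24/107, P(r = 3 | data) = 15/107, P(r = 4 | data) = 24/107, P(r = 5 | data) = 30/107.
Averaging over the posterior, P(yellow next | data) = (0)(14/107) + (1/6)(24/107) + (1/3)(15/107) + (1/2)(24/107) + (2/3)(30/107) = 41/107.

0.383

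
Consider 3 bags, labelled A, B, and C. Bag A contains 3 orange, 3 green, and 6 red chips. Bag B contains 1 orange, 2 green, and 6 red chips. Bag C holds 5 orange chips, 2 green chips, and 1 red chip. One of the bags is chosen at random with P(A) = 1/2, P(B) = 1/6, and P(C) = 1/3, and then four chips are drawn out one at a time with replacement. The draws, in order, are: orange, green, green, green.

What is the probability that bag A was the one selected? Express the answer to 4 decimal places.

0.3609

Under each hypothesis, the probability of the observed sequence is: P(data | bag A) = (3/12)(3/12)(3/12)(3/12) = 0.0039062; P(data | bag B) = (1/9)(2/9)(2/9)(2/9) = 0.0012193; P(data | bag C) = (5/8)(2/8)(2/8)(2/8) = 0.0097656.
The prior-weighted likelihoods are 1/2 · 0.0039062 = 0.0019531, 1/6 · 0.0012193 = 0.00020322, 1/3 · 0.0097656 = 0.0032552; with total 0.0054116.
So P(bag A | data) = (0.0019531) / (0.0054116) = 0.36092.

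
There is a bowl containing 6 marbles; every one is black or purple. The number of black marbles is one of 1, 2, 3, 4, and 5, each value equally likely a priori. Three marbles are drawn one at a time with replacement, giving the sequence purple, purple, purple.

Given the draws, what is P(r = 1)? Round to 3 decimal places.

The likelihood of the observed sequence under each hypothesis: P(data | r = 1) = (5/6)(5/6)(5/6) = 0.5787; P(data | r = 2) = (4/6)(4/6)(4/6) = 0.2963; P(data | r = 3) = (3/6)(3/6)(3/6) = 0.125; P(data | r = 4) = (2/6)(2/6)(2/6) = 0.037037; P(data | r = 5) = (1/6)(1/6)(1/6) = 0.0046296.
Multiplying each by its prior: 1/5 · 0.5787 = 0.11574, 1/5 · 0.2963 = 0.059259, 1/5 · 0.125 = 0.025, 1/5 · 0.037037 = 0.0074074, 1/5 · 0.0046296 = 0.00092593; summing to 0.20833.
By Bayes' rule, P(r = 1 | data) = (0.11574) / (0.20833) = 0.55556.

0.556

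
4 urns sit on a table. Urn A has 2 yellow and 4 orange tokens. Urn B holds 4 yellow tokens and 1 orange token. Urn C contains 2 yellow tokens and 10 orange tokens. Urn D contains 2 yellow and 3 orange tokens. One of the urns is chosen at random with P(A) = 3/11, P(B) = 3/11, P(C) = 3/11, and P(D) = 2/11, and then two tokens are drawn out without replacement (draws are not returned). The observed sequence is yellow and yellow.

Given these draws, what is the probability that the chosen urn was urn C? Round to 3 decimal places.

0.020

The likelihood of the observed sequence under each hypothesis: P(data | urn A) = (2/6)(1/5) = 0.066667; P(data | urn B) = (4/5)(3/4) = 0.6; P(data | urn C) = (2/12)(1/11) = 0.015152; P(data | urn D) = (2/5)(1/4) = 0.1.
Multiplying each by its prior: 3/11 · 0.066667 = 0.018182, 3/11 · 0.6 = 0.16364, 3/11 · 0.015152 = 0.0041322, 2/11 · 0.1 = 0.018182; these sum to 0.20413.
By Bayes' rule, P(urn C | data) = (0.0041322) / (0.20413) = 0.020243.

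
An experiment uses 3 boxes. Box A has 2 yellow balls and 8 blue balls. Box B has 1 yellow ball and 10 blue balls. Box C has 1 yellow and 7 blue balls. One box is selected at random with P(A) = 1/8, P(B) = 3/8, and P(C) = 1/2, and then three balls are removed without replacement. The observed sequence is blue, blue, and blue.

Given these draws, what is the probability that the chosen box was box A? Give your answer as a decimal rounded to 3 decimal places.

0.091

Compute the likelihood of the observed sequence for each case: P(data | box A) = (8/10)(7/9)(6/8) = 0.46667; P(data | box B) = (10/11)(9/10)(8/9) = 0.72727; P(data | box C) = (7/8)(6/7)(5/6) = 0.625.
Weighting by the prior gives 1/8 · 0.46667 = 0.058333, 3/8 · 0.72727 = 0.27273, 1/2 · 0.625 = 0.3125; summing to 0.64356.
By Bayes' rule, P(box A | data) = (0.058333) / (0.64356) = 0.090642.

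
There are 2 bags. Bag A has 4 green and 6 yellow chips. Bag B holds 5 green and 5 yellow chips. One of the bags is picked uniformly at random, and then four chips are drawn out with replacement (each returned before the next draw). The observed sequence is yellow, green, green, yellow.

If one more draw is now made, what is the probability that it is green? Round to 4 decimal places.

0.4520

Under each hypothesis, the probability of the observed sequence is: P(data | bag A) = (6/10)(4/10)(4/10)(6/10) = 0.0576; P(data | bag B) = (5/10)(5/10)(5/10)(5/10) = 0.0625.
Multiplying each by its prior: 1/2 · 0.0576 = 0.0288, 1/2 · 0.0625 = 0.03125; with total 0.06005.
Dividing through by the total gives posterior P(bag A | data) = 0.4796, P(bag B | data) = 0.5204.
The predictive probability is P(green next | data) = (2/5)(0.4796) + (1/2)(0.5204) = 0.45204.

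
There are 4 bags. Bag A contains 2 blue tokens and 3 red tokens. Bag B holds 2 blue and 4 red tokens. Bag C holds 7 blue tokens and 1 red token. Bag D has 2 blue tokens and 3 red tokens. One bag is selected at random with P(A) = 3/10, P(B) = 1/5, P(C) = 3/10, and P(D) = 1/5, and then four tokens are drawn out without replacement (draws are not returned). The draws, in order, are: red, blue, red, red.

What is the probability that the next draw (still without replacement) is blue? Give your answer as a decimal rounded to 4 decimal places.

The likelihood of the observed sequence under each hypothesis: P(data | bag A) = (3/5)(2/4)(2/3)(1/2) = 1/10; P(data | bag B) = (4/6)(2/5)(3/4)(2/3) = 2/15; P(data | bag C) = (1/8)(7/7)(0/6) = 0; P(data | bag D) = (3/5)(2/4)(2/3)(1/2) = 1/10.
Multiplying each by its prior: 3/10 · 1/10 = 3/100, 1/5 · 2/15 = 2/75, 3/10 · 0 = 0, 1/5 · 1/10 = 1/50; summing to 23/300.
Normalising, the posterior is P(bag A | data) = 9/23, P(bag B | data) = 8/23, P(bag C | data) = 0, P(bag D | data) = 6/23.
The predictive probability is P(blue next | data) = (1)(9/23) + (1/2)(8/23) + (1)(6/23) = 19/23.

0.8261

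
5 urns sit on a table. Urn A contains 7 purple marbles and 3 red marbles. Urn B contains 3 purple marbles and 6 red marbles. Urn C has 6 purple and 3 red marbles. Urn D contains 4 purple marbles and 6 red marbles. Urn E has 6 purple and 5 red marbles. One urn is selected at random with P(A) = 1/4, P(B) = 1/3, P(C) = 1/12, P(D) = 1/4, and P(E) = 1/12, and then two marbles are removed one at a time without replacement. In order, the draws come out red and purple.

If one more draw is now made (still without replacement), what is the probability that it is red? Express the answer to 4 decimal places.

0.5233

Compute the likelihood of the observed sequence for each case: P(data | urn A) = (3/10)(7/9) = 7/30; P(data | urn B) = (6/9)(3/8) = 1/4; P(data | urn C) = (3/9)(6/8) = 1/4; P(data | urn D) = (6/10)(4/9) = 4/15; P(data | urn E) = (5/11)(6/10) = 3/11.
Weighting by the prior gives 1/4 · 7/30 = 7/120, 1/3 · 1/4 = 1/12, 1/12 · 1/4 = 1/48, 1/4 · 4/15 = 1/15, 1/12 · 3/11 = 1/44; summing to 133/528.
Dividing through by the total gives posterior P(urn A | data) = 0.23158, P(urn B | data) = 0.33083, P(urn C | data) = 0.082707, P(urn D | data) = 0.26466, P(urn E | data) = 0.090226.
The predictive probability is P(red next | data) = (1/4)(0.23158) + (5/7)(0.33083) + (2/7)(0.082707) + (5/8)(0.26466) + (4/9)(0.090226) = 0.52334.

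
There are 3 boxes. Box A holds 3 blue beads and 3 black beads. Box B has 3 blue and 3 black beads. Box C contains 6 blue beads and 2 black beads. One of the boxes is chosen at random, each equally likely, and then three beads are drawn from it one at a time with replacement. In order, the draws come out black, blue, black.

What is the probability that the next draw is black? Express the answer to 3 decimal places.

For each hypothesis, P(data | H) works out to: P(data | box A) = (3/6)(3/6)(3/6) = 1/8; P(data | box B) = (3/6)(3/6)(3/6) = 1/8; P(data | box C) = (2/8)(6/8)(2/8) = 3/64.
The prior-weighted likelihoods are 1/3 · 1/8 = 1/24, 1/3 · 1/8 = 1/24, 1/3 · 3/64 = 1/64; these sum to 19/192.
Normalising, the posterior is P(box A | data) = 8/19, P(box B | data) = 8/19, P(box C | data) = 3/19.
So P(black next | data) = Σ P(black next | H) P(H | data) = (1/2)(8/19) + (1/2)(8/19) + (1/4)(3/19) = 35/76.

0.461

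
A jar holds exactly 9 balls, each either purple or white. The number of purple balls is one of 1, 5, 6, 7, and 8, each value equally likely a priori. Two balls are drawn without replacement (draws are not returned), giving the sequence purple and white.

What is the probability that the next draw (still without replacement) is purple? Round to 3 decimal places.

The likelihood of the observed sequence under each hypothesis: P(data | r = 1) = (1/9)(8/8) = 1/9; P(data | r = 5) = (5/9)(4/8) = 5/18; P(data | r = 6) = (6/9)(3/8) = 1/4; P(data | r = 7) = (7/9)(2/8) = 7/36; P(data | r = 8) = (8/9)(1/8) = 1/9.
Weighting by the prior gives 1/5 · 1/9 = 1/45, 1/5 · 5/18 = 1/18, 1/5 · 1/4 = 1/20, 1/5 · 7/36 = 7/180, 1/5 · 1/9 = 1/45; with total 17/90.
The posterior is then P(r = 1 | data) = 2/17, P(r = 5 | data) = 5/17, P(r = 6 | data) = 9/34, P(r = 7 | data) = 7/34, P(r = 8 | data) = 2/17.
So P(purple next | data) = Σ P(purple next | H) P(H | data) = (0)(2/17) + (4/7)(5/17) + (5/7)(9/34) + (6/7)(7/34) + (1)(2/17) = 155/238.

0.651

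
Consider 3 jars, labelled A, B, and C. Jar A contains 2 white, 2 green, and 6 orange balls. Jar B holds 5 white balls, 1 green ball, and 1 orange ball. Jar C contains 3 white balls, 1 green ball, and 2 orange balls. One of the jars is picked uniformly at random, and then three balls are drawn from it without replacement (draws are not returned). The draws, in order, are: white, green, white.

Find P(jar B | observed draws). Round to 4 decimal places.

For each hypothesis, P(data | H) works out to: P(data | jar A) = (2/10)(2/9)(1/8) = 1/180; P(data | jar B) = (5/7)(1/6)(4/5) = 2/21; P(data | jar C) = (3/6)(1/5)(2/4) = 1/20.
Multiplying each by its prior: 1/3 · 1/180 = 1/540, 1/3 · 2/21 = 2/63, 1/3 · 1/20 = 1/60; summing to 19/378.
So P(jar B | data) = (2/63) / (19/378) = 12/19.

0.6316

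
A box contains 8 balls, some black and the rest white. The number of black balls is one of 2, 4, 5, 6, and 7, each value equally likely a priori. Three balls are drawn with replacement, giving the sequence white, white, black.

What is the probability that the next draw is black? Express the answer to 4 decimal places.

Under each hypothesis, the probability of the observed sequence is: P(data | r = 2) = (6/8)(6/8)(2/8) = 0.14062; P(data | r = 4) = (4/8)(4/8)(4/8) = 0.125; P(data | r = 5) = (3/8)(3/8)(5/8) = 0.087891; P(data | r = 6) = (2/8)(2/8)(6/8) = 0.046875; P(data | r = 7) = (1/8)(1/8)(7/8) = 0.013672.
The prior-weighted likelihoods are 1/5 · 0.14062 = 0.028125, 1/5 · 0.125 = 0.025, 1/5 · 0.087891 = 0.017578, 1/5 · 0.046875 = 0.009375, 1/5 · 0.013672 = 0.0027344; these sum to 0.082812.
Dividing through by the total gives posterior P(r = 2 | data) = 0.33962, P(r = 4 | data) = 0.30189, P(r = 5 | data) = 0.21226, P(r = 6 | data) = 0.11321, P(r = 7 | data) = 0.033019.
The predictive probability is P(black next | data) = (1/4)(0.33962) + (1/2)(0.30189) + (5/8)(0.21226) + (3/4)(0.11321) + (7/8)(0.033019) = 0.48231.

0.4823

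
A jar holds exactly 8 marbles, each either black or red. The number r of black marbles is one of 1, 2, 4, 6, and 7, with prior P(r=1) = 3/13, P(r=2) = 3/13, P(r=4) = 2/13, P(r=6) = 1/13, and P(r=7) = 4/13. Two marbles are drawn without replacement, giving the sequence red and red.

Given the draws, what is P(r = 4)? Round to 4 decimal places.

0.0992

The likelihood of the observed sequence under each hypothesis: P(data | r = 1) = (7/8)(6/7) = 3/4; P(data | r = 2) = (6/8)(5/7) = 15/28; P(data | r = 4) = (4/8)(3/7) = 3/14; P(data | r = 6) = (2/8)(1/7) = 1/28; P(data | r = 7) = (1/8)(0/7) = 0.
The prior-weighted likelihoods are 3/13 · 3/4 = 9/52, 3/13 · 15/28 = 45/364, 2/13 · 3/14 = 3/91, 1/13 · 1/28 = 1/364, 4/13 · 0 = 0; with total 121/364.
So P(r = 4 | data) = (3/91) / (121/364) = 12/121.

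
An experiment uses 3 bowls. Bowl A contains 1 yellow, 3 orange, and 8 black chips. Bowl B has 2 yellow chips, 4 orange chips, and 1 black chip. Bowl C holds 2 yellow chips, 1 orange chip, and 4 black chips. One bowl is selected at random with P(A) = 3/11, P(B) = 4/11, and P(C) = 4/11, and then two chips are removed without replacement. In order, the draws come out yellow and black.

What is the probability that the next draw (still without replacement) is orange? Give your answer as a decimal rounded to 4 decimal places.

The likelihood of the observed sequence under each hypothesis: P(data | bowl A) = (1/12)(8/11) = 0.060606; P(data | bowl B) = (2/7)(1/6) = 0.047619; P(data | bowl C) = (2/7)(4/6) = 0.19048.
The prior-weighted likelihoods are 3/11 · 0.060606 = 0.016529, 4/11 · 0.047619 = 0.017316, 4/11 · 0.19048 = 0.069264; summing to 0.10311.
Normalising, the posterior is P(bowl A | data) = 0.16031, P(bowl B | data) = 0.16794, P(bowl C | data) = 0.67176.
So P(orange next | data) = Σ P(orange next | H) P(H | data) = (3/10)(0.16031) + (4/5)(0.16794) + (1/5)(0.67176) = 0.31679.

0.3168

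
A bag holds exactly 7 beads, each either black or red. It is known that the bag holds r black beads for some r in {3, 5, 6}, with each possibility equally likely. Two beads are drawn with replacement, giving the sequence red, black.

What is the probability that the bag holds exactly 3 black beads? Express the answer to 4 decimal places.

Compute the likelihood of the observed sequence for each case: P(data | r = 3) = (4/7)(3/7) = 12/49; P(data | r = 5) = (2/7)(5/7) = 10/49; P(data | r = 6) = (1/7)(6/7) = 6/49.
Weighting by the prior gives 1/3 · 12/49 = 4/49, 1/3 · 10/49 = 10/147, 1/3 · 6/49 = 2/49; with total 4/21.
Hence P(r = 3 | data) = (4/49) / (4/21) = 3/7.

0.4286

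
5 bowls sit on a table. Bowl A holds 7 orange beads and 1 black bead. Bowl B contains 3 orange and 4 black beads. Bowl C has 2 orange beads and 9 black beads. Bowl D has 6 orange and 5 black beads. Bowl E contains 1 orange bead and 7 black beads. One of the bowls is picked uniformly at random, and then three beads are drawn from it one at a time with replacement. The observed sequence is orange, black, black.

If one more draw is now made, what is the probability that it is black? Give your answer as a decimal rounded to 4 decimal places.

For each hypothesis, P(data | H) works out to: P(data | bowl A) = (7/8)(1/8)(1/8) = 0.013672; P(data | bowl B) = (3/7)(4/7)(4/7) = 0.13994; P(data | bowl C) = (2/11)(9/11)(9/11) = 0.12171; P(data | bowl D) = (6/11)(5/11)(5/11) = 0.1127; P(data | bowl E) = (1/8)(7/8)(7/8) = 0.095703.
Weighting by the prior gives 1/5 · 0.013672 = 0.0027344, 1/5 · 0.13994 = 0.027988, 1/5 · 0.12171 = 0.024343, 1/5 · 0.1127 = 0.022539, 1/5 · 0.095703 = 0.019141; summing to 0.096745.
Dividing through by the total gives posterior P(bowl A | data) = 0.028264, P(bowl B | data) = 0.2893, P(bowl C | data) = 0.25162, P(bowl D | data) = 0.23298, P(bowl E | data) = 0.19785.
Averaging over the posterior, P(black next | data) = (1/8)(0.028264) + (4/7)(0.2893) + (9/11)(0.25162) + (5/11)(0.23298) + (7/8)(0.19785) = 0.65373.

0.6537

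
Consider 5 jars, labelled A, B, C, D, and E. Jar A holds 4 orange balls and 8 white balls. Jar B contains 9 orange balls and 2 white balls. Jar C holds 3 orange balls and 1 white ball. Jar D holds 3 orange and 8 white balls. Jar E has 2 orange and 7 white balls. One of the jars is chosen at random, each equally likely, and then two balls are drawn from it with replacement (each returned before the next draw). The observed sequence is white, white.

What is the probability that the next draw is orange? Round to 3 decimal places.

Compute the likelihood of the observed sequence for each case: P(data | jar A) = (8/12)(8/12) = 0.44444; P(data | jar B) = (2/11)(2/11) = 0.033058; P(data | jar C) = (1/4)(1/4) = 0.0625; P(data | jar D) = (8/11)(8/11) = 0.52893; P(data | jar E) = (7/9)(7/9) = 0.60494.
Weighting by the prior gives 1/5 · 0.44444 = 0.088889, 1/5 · 0.033058 = 0.0066116, 1/5 · 0.0625 = 0.0125, 1/5 · 0.52893 = 0.10579, 1/5 · 0.60494 = 0.12099; these sum to 0.33477.
Normalising, the posterior is P(jar A | data) = 0.26552, P(jar B | data) = 0.019749, P(jar C | data) = 0.037339, P(jar D | data) = 0.31599, P(jar E | data) = 0.3614.
So P(orange next | data) = Σ P(orange next | H) P(H | data) = (1/3)(0.26552) + (9/11)(0.019749) + (3/4)(0.037339) + (3/11)(0.31599) + (2/9)(0.3614) = 0.29916.

0.299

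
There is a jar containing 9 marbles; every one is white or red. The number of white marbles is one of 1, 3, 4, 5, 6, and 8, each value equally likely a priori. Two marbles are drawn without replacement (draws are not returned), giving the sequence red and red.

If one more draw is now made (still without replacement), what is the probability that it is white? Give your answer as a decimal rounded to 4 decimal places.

0.3710

Compute the likelihood of the observed sequence for each case: P(data | r = 1) = (8/9)(7/8) = 7/9; P(data | r = 3) = (6/9)(5/8) = 5/12; P(data | r = 4) = (5/9)(4/8) = 5/18; P(data | r = 5) = (4/9)(3/8) = 1/6; P(data | r = 6) = (3/9)(2/8) = 1/12; P(data | r = 8) = (1/9)(0/8) = 0.
Weighting by the prior gives 1/6 · 7/9 = 7/54, 1/6 · 5/12 = 5/72, 1/6 · 5/18 = 5/108, 1/6 · 1/6 = 1/36, 1/6 · 1/12 = 1/72, 1/6 · 0 = 0; summing to 31/108.
Dividing through by the total gives posterior P(r = 1 | data) = 14/31, P(r = 3 | data) = 15/62, P(r = 4 | data) = 5/31, P(r = 5 | data) = 3/31, P(r = 6 | data) = 3/62, P(r = 8 | data) = 0.
The predictive probability is P(white next | data) = (1/7)(14/31) + (3/7)(15/62) + (4/7)(5/31) + (5/7)(3/31) + (6/7)(3/62) = 23/62.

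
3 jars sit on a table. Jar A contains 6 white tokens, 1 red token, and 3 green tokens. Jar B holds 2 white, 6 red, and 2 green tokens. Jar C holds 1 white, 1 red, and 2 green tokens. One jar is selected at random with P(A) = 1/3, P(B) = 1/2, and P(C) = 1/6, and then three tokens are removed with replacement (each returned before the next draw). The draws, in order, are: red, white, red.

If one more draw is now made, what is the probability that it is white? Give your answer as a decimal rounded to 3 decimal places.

0.223

The likelihood of the observed sequence under each hypothesis: P(data | jar A) = (1/10)(6/10)(1/10) = 0.006; P(data | jar B) = (6/10)(2/10)(6/10) = 0.072; P(data | jar C) = (1/4)(1/4)(1/4) = 0.015625.
The prior-weighted likelihoods are 1/3 · 0.006 = 0.002, 1/2 · 0.072 = 0.036, 1/6 · 0.015625 = 0.0026042; summing to 0.040604.
Dividing through by the total gives posterior P(jar A | data) = 0.049256, P(jar B | data) = 0.88661, P(jar C | data) = 0.064135.
Averaging over the posterior, P(white next | data) = (3/5)(0.049256) + (1/5)(0.88661) + (1/4)(0.064135) = 0.22291.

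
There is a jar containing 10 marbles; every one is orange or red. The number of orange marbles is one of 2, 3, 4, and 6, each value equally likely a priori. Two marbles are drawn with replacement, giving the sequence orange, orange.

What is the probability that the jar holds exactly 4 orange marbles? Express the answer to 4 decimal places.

0.2462

Compute the likelihood of the observed sequence for each case: P(data | r = 2) = (2/10)(2/10) = 1/25; P(data | r = 3) = (3/10)(3/10) = 9/100; P(data | r = 4) = (4/10)(4/10) = 4/25; P(data | r = 6) = (6/10)(6/10) = 9/25.
Weighting by the prior gives 1/4 · 1/25 = 1/100, 1/4 · 9/100 = 9/400, 1/4 · 4/25 = 1/25, 1/4 · 9/25 = 9/100; with total 13/80.
Therefore the posterior P(r = 4 | data) = (1/25) / (13/80) = 16/65.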